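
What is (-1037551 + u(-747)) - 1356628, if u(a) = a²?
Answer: -1836170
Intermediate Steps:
(-1037551 + u(-747)) - 1356628 = (-1037551 + (-747)²) - 1356628 = (-1037551 + 558009) - 1356628 = -479542 - 1356628 = -1836170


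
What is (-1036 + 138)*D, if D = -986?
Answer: 885428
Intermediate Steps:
(-1036 + 138)*D = (-1036 + 138)*(-986) = -898*(-986) = 885428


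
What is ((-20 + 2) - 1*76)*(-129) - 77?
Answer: 12049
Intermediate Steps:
((-20 + 2) - 1*76)*(-129) - 77 = (-18 - 76)*(-129) - 77 = -94*(-129) - 77 = 12126 - 77 = 12049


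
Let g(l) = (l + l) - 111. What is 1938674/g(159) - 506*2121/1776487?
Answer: 3443807000456/367732809 ≈ 9365.0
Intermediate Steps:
g(l) = -111 + 2*l (g(l) = 2*l - 111 = -111 + 2*l)
1938674/g(159) - 506*2121/1776487 = 1938674/(-111 + 2*159) - 506*2121/1776487 = 1938674/(-111 + 318) - 1073226*1/1776487 = 1938674/207 - 1073226/1776487 = 3443807000456/367732809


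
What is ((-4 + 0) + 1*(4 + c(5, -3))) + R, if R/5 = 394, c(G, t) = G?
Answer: 1975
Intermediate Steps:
R = 1970 (R = 5*394 = 1970)
((-4 + 0) + 1*(4 + c(5, -3))) + R = ((-4 + 0) + 1*(4 + 5)) + 1970 = (-4 + 1*9) + 1970 = (-4 + 9) + 1970 = 5 + 1970 = 1975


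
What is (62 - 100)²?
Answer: 1444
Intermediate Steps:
(62 - 100)² = (-38)² = 1444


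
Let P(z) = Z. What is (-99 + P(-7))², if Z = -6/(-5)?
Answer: 239121/25 ≈ 9564.8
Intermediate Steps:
Z = 6/5 (Z = -6*(-⅕) = 6/5 ≈ 1.2000)
P(z) = 6/5
(-99 + P(-7))² = (-99 + 6/5)² = (-489/5)² = 239121/25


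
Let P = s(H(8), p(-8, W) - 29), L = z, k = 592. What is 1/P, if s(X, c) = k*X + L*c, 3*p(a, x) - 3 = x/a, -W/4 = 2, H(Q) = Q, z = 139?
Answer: 3/2671 ≈ 0.0011232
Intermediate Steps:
L = 139
W = -8 (W = -4*2 = -8)
p(a, x) = 1 + x/(3*a) (p(a, x) = 1 + (x/a)/3 = 1 + x/(3*a))
s(X, c) = 139*c + 592*X (s(X, c) = 592*X + 139*c = 139*c + 592*X)
P = 2671/3 (P = 139*((-8 + (⅓)*(-8))/(-8) - 29) + 592*8 = 139*(-(-8 - 8/3)/8 - 29) + 4736 = 139*(-⅛*(-32/3) - 29) + 4736 = 139*(4/3 - 29) + 4736 = 139*(-83/3) + 4736 = -11537/3 + 4736 = 2671/3 ≈ 890.33)
1/P = 1/(2671/3) = 3/2671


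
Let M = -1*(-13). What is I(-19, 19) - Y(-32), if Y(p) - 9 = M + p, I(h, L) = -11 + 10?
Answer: 9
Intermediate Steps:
M = 13
I(h, L) = -1
Y(p) = 22 + p (Y(p) = 9 + (13 + p) = 22 + p)
I(-19, 19) - Y(-32) = -1 - (22 - 32) = -1 - 1*(-10) = -1 + 10 = 9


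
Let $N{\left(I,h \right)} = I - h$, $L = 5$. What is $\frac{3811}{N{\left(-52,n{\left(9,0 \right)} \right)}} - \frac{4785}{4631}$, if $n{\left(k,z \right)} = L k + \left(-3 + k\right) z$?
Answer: $- \frac{1646626}{40837} \approx -40.322$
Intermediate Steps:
$n{\left(k,z \right)} = 5 k + z \left(-3 + k\right)$ ($n{\left(k,z \right)} = 5 k + \left(-3 + k\right) z = 5 k + z \left(-3 + k\right)$)
$\frac{3811}{N{\left(-52,n{\left(9,0 \right)} \right)}} - \frac{4785}{4631} = \frac{3811}{-52 - \left(\left(-3\right) 0 + 5 \cdot 9 + 9 \cdot 0\right)} - \frac{4785}{4631} = \frac{3811}{-52 - \left(0 + 45 + 0\right)} - \frac{435}{421} = \frac{3811}{-52 - 45} - \frac{435}{421} = \frac{3811}{-97} - \frac{435}{421} = 3811 \left(- \frac{1}{97}\right) - \frac{435}{421} = - \frac{3811}{97} - \frac{435}{421} = - \frac{1646626}{40837}$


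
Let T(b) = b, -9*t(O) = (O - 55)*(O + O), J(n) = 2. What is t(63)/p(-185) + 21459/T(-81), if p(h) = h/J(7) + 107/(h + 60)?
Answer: -166187867/630153 ≈ -263.73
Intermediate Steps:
p(h) = h/2 + 107/(60 + h) (p(h) = h/2 + 107/(h + 60) = h*(½) + 107/(60 + h) = h/2 + 107/(60 + h))
t(O) = -2*O*(-55 + O)/9 (t(O) = -(O - 55)*(O + O)/9 = -(-55 + O)*2*O/9 = -2*O*(-55 + O)/9)
t(63)/p(-185) + 21459/T(-81) = ((2/9)*63*(55 - 1*63))/(((214 + (-185)² + 60*(-185))/(2*(60 - 185)))) + 21459/(-81) = ((2/9)*63*(55 - 63))/(((½)*(214 + 34225 - 11100)/(-125))) + 21459*(-1/81) = ((2/9)*63*(-8))/(((½)*(-1/125)*23339)) - 7153/27 = -112/(-23339/250) - 7153/27 = -112*(-250/23339) - 7153/27 = 28000/23339 - 7153/27 = -166187867/630153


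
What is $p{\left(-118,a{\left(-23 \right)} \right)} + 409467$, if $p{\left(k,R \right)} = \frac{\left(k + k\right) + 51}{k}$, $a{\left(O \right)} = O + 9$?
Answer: $\frac{48317291}{118} \approx 4.0947 \cdot 10^{5}$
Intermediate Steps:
$a{\left(O \right)} = 9 + O$
$p{\left(k,R \right)} = \frac{51 + 2 k}{k}$ ($p{\left(k,R \right)} = \frac{2 k + 51}{k} = \frac{51 + 2 k}{k}$)
$p{\left(-118,a{\left(-23 \right)} \right)} + 409467 = \left(2 + \frac{51}{-118}\right) + 409467 = \left(2 + 51 \left(- \frac{1}{118}\right)\right) + 409467 = \left(2 - \frac{51}{118}\right) + 409467 = \frac{185}{118} + 409467 = \frac{48317291}{118}$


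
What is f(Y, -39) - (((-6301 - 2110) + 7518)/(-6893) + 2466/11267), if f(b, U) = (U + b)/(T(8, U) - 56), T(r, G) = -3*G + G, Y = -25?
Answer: -2782885051/854297741 ≈ -3.2575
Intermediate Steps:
T(r, G) = -2*G
f(b, U) = (U + b)/(-56 - 2*U) (f(b, U) = (U + b)/(-2*U - 56) = (U + b)/(-56 - 2*U))
f(Y, -39) - (((-6301 - 2110) + 7518)/(-6893) + 2466/11267) = (-1*(-39) - 1*(-25))/(2*(28 - 39)) - (((-6301 - 2110) + 7518)/(-6893) + 2466/11267) = (½)*(39 + 25)/(-11) - ((-8411 + 7518)*(-1/6893) + 2466*(1/11267)) = (½)*(-1/11)*64 - (-893*(-1/6893) + 2466/11267) = -32/11 - (893/6893 + 2466/11267) = -32/11 - 1*27059569/77663431 = -32/11 - 27059569/77663431 = -2782885051/854297741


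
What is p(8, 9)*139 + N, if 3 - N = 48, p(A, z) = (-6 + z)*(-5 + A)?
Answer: 1206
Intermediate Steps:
N = -45 (N = 3 - 1*48 = 3 - 48 = -45)
p(8, 9)*139 + N = (30 - 6*8 - 5*9 + 8*9)*139 - 45 = (30 - 48 - 45 + 72)*139 - 45 = 9*139 - 45 = 1251 - 45 = 1206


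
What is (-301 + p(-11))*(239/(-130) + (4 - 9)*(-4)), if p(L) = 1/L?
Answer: -3909816/715 ≈ -5468.3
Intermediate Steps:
(-301 + p(-11))*(239/(-130) + (4 - 9)*(-4)) = (-301 + 1/(-11))*(239/(-130) + (4 - 9)*(-4)) = (-301 - 1/11)*(239*(-1/130) - 5*(-4)) = -3312*(-239/130 + 20)/11 = -3312/11*2361/130 = -3909816/715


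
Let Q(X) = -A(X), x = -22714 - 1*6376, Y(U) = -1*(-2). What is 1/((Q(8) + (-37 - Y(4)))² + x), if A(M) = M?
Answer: -1/26881 ≈ -3.7201e-5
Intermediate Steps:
Y(U) = 2
x = -29090 (x = -22714 - 6376 = -29090)
Q(X) = -X
1/((Q(8) + (-37 - Y(4)))² + x) = 1/((-1*8 + (-37 - 1*2))² - 29090) = 1/((-8 + (-37 - 2))² - 29090) = 1/((-8 - 39)² - 29090) = 1/((-47)² - 29090) = 1/(2209 - 29090) = 1/(-26881) = -1/26881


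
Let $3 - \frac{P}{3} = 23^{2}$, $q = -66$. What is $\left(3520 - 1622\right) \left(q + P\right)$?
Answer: $-3120312$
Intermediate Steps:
$P = -1578$ ($P = 9 - 3 \cdot 23^{2} = 9 - 1587 = -1578$)
$\left(3520 - 1622\right) \left(q + P\right) = \left(3520 - 1622\right) \left(-66 - 1578\right) = 1898 \left(-1644\right) = -3120312$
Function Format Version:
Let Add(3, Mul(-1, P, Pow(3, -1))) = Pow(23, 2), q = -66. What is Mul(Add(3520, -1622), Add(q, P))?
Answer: -3120312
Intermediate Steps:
P = -1578 (P = Add(9, Mul(-3, Pow(23, 2))) = Add(9, Mul(-3, 529)) = Add(9, -1587) = -1578)
Mul(Add(3520, -1622), Add(q, P)) = Mul(Add(3520, -1622), Add(-66, -1578)) = Mul(1898, -1644) = -3120312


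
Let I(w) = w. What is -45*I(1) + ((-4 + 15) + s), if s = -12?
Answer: -46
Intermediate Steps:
-45*I(1) + ((-4 + 15) + s) = -45*1 + ((-4 + 15) - 12) = -45 + (11 - 12) = -45 - 1 = -46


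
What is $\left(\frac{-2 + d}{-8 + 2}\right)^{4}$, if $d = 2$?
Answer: $0$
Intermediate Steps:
$\left(\frac{-2 + d}{-8 + 2}\right)^{4} = \left(\frac{-2 + 2}{-8 + 2}\right)^{4} = \left(\frac{0}{-6}\right)^{4} = \left(0 \left(- \frac{1}{6}\right)\right)^{4} = 0^{4} = 0$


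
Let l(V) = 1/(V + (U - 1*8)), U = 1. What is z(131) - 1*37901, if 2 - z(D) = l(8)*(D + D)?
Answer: -38161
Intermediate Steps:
l(V) = 1/(-7 + V) (l(V) = 1/(V + (1 - 1*8)) = 1/(V + (1 - 8)) = 1/(V - 7) = 1/(-7 + V))
z(D) = 2 - 2*D (z(D) = 2 - (D + D)/(-7 + 8) = 2 - 2*D/1 = 2 - 2*D)
z(131) - 1*37901 = (2 - 2*131) - 1*37901 = (2 - 262) - 37901 = -260 - 37901 = -38161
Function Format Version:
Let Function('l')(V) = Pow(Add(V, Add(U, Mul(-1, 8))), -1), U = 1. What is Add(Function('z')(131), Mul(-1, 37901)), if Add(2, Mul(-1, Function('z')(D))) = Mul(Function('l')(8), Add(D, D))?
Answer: -38161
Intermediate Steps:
Function('l')(V) = Pow(Add(-7, V), -1) (Function('l')(V) = Pow(Add(V, Add(1, Mul(-1, 8))), -1) = Pow(Add(V, Add(1, -8)), -1) = Pow(Add(V, -7), -1) = Pow(Add(-7, V), -1))
Function('z')(D) = Add(2, Mul(-2, D)) (Function('z')(D) = Add(2, Mul(-1, Mul(Pow(Add(-7, 8), -1), Add(D, D)))) = Add(2, Mul(-1, Mul(Pow(1, -1), Mul(2, D)))) = Add(2, Mul(-1, Mul(1, Mul(2, D)))) = Add(2, Mul(-1, Mul(2, D))) = Add(2, Mul(-2, D)))
Add(Function('z')(131), Mul(-1, 37901)) = Add(Add(2, Mul(-2, 131)), Mul(-1, 37901)) = Add(Add(2, -262), -37901) = Add(-260, -37901) = -38161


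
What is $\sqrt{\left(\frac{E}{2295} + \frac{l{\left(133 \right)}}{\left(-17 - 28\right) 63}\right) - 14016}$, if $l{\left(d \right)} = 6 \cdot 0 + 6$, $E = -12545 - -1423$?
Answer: $\frac{16 i \sqrt{1570555455}}{5355} \approx 118.41 i$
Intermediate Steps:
$E = -11122$ ($E = -12545 + 1423 = -11122$)
$l{\left(d \right)} = 6$ ($l{\left(d \right)} = 0 + 6 = 6$)
$\sqrt{\left(\frac{E}{2295} + \frac{l{\left(133 \right)}}{\left(-17 - 28\right) 63}\right) - 14016} = \sqrt{\left(- \frac{11122}{2295} + \frac{6}{\left(-17 - 28\right) 63}\right) - 14016} = \sqrt{\left(\left(-11122\right) \frac{1}{2295} + \frac{6}{\left(-45\right) 63}\right) - 14016} = \sqrt{\left(- \frac{11122}{2295} + \frac{6}{-2835}\right) - 14016} = \sqrt{\left(- \frac{11122}{2295} + 6 \left(- \frac{1}{2835}\right)\right) - 14016} = \sqrt{\left(- \frac{11122}{2295} - \frac{2}{945}\right) - 14016} = \sqrt{- \frac{77888}{16065} - 14016} = \sqrt{- \frac{225244928}{16065}} = \frac{16 i \sqrt{1570555455}}{5355}$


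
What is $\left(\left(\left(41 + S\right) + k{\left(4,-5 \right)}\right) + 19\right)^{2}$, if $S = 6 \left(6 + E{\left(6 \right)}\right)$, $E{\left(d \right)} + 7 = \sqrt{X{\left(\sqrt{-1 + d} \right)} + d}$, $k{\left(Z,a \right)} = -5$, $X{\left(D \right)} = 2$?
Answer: $2689 + 1176 \sqrt{2} \approx 4352.1$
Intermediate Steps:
$E{\left(d \right)} = -7 + \sqrt{2 + d}$
$S = -6 + 12 \sqrt{2}$ ($S = 6 \left(6 - \left(7 - \sqrt{2 + 6}\right)\right) = 6 \left(6 - \left(7 - \sqrt{8}\right)\right) = 6 \left(6 - \left(7 - 2 \sqrt{2}\right)\right) = 6 \left(-1 + 2 \sqrt{2}\right) = -6 + 12 \sqrt{2} \approx 10.971$)
$\left(\left(\left(41 + S\right) + k{\left(4,-5 \right)}\right) + 19\right)^{2} = \left(\left(\left(41 - \left(6 - 12 \sqrt{2}\right)\right) - 5\right) + 19\right)^{2} = \left(\left(\left(35 + 12 \sqrt{2}\right) - 5\right) + 19\right)^{2} = \left(\left(30 + 12 \sqrt{2}\right) + 19\right)^{2} = \left(49 + 12 \sqrt{2}\right)^{2}$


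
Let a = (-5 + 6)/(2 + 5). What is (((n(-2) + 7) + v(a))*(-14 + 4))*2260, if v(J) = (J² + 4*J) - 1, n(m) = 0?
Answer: -7299800/49 ≈ -1.4898e+5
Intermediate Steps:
a = ⅐ (a = 1/7 = 1*(⅐) = ⅐ ≈ 0.14286)
v(J) = -1 + J² + 4*J
(((n(-2) + 7) + v(a))*(-14 + 4))*2260 = (((0 + 7) + (-1 + (⅐)² + 4*(⅐)))*(-14 + 4))*2260 = ((7 + (-1 + 1/49 + 4/7))*(-10))*2260 = ((7 - 20/49)*(-10))*2260 = ((323/49)*(-10))*2260 = -3230/49*2260 = -7299800/49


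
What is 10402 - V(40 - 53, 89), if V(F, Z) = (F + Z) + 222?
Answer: 10104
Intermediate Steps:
V(F, Z) = 222 + F + Z
10402 - V(40 - 53, 89) = 10402 - (222 + (40 - 53) + 89) = 10402 - (222 - 13 + 89) = 10402 - 1*298 = 10402 - 298 = 10104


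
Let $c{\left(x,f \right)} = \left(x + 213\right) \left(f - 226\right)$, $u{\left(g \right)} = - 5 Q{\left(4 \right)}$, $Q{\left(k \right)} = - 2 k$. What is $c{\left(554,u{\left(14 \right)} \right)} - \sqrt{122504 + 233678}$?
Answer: $-142662 - \sqrt{356182} \approx -1.4326 \cdot 10^{5}$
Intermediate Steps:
$u{\left(g \right)} = 40$ ($u{\left(g \right)} = - 5 \left(\left(-2\right) 4\right) = \left(-5\right) \left(-8\right) = 40$)
$c{\left(x,f \right)} = \left(-226 + f\right) \left(213 + x\right)$ ($c{\left(x,f \right)} = \left(213 + x\right) \left(-226 + f\right) = \left(-226 + f\right) \left(213 + x\right)$)
$c{\left(554,u{\left(14 \right)} \right)} - \sqrt{122504 + 233678} = \left(-48138 - 125204 + 213 \cdot 40 + 40 \cdot 554\right) - \sqrt{122504 + 233678} = \left(-48138 - 125204 + 8520 + 22160\right) - \sqrt{356182} = -142662 - \sqrt{356182}$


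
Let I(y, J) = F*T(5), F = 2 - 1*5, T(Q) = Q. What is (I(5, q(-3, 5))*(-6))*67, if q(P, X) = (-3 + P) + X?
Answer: 6030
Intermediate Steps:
q(P, X) = -3 + P + X
F = -3 (F = 2 - 5 = -3)
I(y, J) = -15 (I(y, J) = -3*5 = -15)
(I(5, q(-3, 5))*(-6))*67 = -15*(-6)*67 = 90*67 = 6030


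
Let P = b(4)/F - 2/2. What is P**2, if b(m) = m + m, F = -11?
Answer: 361/121 ≈ 2.9835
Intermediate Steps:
b(m) = 2*m
P = -19/11 (P = (2*4)/(-11) - 2/2 = 8*(-1/11) - 2*1/2 = -8/11 - 1 = -19/11 ≈ -1.7273)
P**2 = (-19/11)**2 = 361/121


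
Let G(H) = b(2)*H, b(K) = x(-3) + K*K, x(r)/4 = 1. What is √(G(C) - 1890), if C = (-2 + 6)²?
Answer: I*√1762 ≈ 41.976*I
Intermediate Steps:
x(r) = 4 (x(r) = 4*1 = 4)
C = 16 (C = 4² = 16)
b(K) = 4 + K² (b(K) = 4 + K*K = 4 + K²)
G(H) = 8*H (G(H) = (4 + 2²)*H = (4 + 4)*H = 8*H)
√(G(C) - 1890) = √(8*16 - 1890) = √(128 - 1890) = √(-1762) = I*√1762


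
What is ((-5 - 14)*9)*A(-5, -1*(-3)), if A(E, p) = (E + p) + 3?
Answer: -171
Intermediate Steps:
A(E, p) = 3 + E + p
((-5 - 14)*9)*A(-5, -1*(-3)) = ((-5 - 14)*9)*(3 - 5 - 1*(-3)) = (-19*9)*(3 - 5 + 3) = -171*1 = -171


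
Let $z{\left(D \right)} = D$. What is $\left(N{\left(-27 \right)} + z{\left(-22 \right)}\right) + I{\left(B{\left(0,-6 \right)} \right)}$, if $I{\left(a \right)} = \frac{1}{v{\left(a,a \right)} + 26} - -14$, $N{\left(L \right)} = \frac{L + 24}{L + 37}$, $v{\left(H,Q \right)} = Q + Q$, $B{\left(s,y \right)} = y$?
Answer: $- \frac{288}{35} \approx -8.2286$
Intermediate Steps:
$v{\left(H,Q \right)} = 2 Q$
$N{\left(L \right)} = \frac{24 + L}{37 + L}$
$I{\left(a \right)} = 14 + \frac{1}{26 + 2 a}$ ($I{\left(a \right)} = \frac{1}{2 a + 26} - -14 = \frac{1}{26 + 2 a} + 14 = 14 + \frac{1}{26 + 2 a}$)
$\left(N{\left(-27 \right)} + z{\left(-22 \right)}\right) + I{\left(B{\left(0,-6 \right)} \right)} = \left(\frac{24 - 27}{37 - 27} - 22\right) + \frac{365 + 28 \left(-6\right)}{2 \left(13 - 6\right)} = \left(\frac{1}{10} \left(-3\right) - 22\right) + \frac{365 - 168}{2 \cdot 7} = \left(\frac{1}{10} \left(-3\right) - 22\right) + \frac{1}{2} \cdot \frac{1}{7} \cdot 197 = \left(- \frac{3}{10} - 22\right) + \frac{197}{14} = - \frac{223}{10} + \frac{197}{14} = - \frac{288}{35}$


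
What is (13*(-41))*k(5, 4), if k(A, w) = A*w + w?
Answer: -12792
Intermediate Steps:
k(A, w) = w + A*w
(13*(-41))*k(5, 4) = (13*(-41))*(4*(1 + 5)) = -2132*6 = -533*24 = -12792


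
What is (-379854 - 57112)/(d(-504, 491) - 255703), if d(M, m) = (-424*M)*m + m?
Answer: -218483/52334762 ≈ -0.0041747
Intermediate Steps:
d(M, m) = m - 424*M*m (d(M, m) = -424*M*m + m = m - 424*M*m)
(-379854 - 57112)/(d(-504, 491) - 255703) = (-379854 - 57112)/(491*(1 - 424*(-504)) - 255703) = -436966/(491*(1 + 213696) - 255703) = -436966/(491*213697 - 255703) = -436966/(104925227 - 255703) = -436966/104669524 = -436966*1/104669524 = -218483/52334762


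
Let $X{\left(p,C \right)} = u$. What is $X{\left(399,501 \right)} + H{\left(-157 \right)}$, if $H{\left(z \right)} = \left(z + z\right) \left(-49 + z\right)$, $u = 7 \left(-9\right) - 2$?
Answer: $64619$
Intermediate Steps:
$u = -65$ ($u = -63 - 2 = -65$)
$H{\left(z \right)} = 2 z \left(-49 + z\right)$
$X{\left(p,C \right)} = -65$
$X{\left(399,501 \right)} + H{\left(-157 \right)} = -65 + 2 \left(-157\right) \left(-49 - 157\right) = -65 + 2 \left(-157\right) \left(-206\right) = -65 + 64684 = 64619$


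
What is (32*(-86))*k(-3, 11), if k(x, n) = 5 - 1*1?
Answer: -11008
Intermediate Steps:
k(x, n) = 4 (k(x, n) = 5 - 1 = 4)
(32*(-86))*k(-3, 11) = (32*(-86))*4 = -2752*4 = -11008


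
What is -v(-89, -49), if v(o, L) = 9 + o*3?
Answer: 258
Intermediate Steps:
v(o, L) = 9 + 3*o
-v(-89, -49) = -(9 + 3*(-89)) = -(9 - 267) = -1*(-258) = 258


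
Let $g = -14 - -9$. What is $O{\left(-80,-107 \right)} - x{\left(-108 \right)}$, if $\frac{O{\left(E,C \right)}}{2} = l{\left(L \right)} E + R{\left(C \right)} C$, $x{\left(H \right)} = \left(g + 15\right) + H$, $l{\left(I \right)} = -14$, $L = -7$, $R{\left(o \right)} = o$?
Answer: $25236$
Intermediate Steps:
$g = -5$ ($g = -14 + 9 = -5$)
$x{\left(H \right)} = 10 + H$ ($x{\left(H \right)} = \left(-5 + 15\right) + H = 10 + H$)
$O{\left(E,C \right)} = - 28 E + 2 C^{2}$ ($O{\left(E,C \right)} = 2 \left(- 14 E + C C\right) = 2 \left(- 14 E + C^{2}\right) = 2 \left(C^{2} - 14 E\right) = - 28 E + 2 C^{2}$)
$O{\left(-80,-107 \right)} - x{\left(-108 \right)} = \left(\left(-28\right) \left(-80\right) + 2 \left(-107\right)^{2}\right) - \left(10 - 108\right) = \left(2240 + 2 \cdot 11449\right) - -98 = \left(2240 + 22898\right) + 98 = 25138 + 98 = 25236$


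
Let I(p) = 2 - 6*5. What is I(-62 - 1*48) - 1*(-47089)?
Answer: 47061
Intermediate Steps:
I(p) = -28 (I(p) = 2 - 30 = -28)
I(-62 - 1*48) - 1*(-47089) = -28 - 1*(-47089) = -28 + 47089 = 47061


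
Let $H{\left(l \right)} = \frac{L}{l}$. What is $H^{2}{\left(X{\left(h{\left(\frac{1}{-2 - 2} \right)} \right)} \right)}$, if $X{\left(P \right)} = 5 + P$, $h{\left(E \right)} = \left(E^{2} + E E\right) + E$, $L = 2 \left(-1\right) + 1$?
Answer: $\frac{64}{1521} \approx 0.042078$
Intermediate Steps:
$L = -1$ ($L = -2 + 1 = -1$)
$h{\left(E \right)} = E + 2 E^{2}$ ($h{\left(E \right)} = \left(E^{2} + E^{2}\right) + E = 2 E^{2} + E = E + 2 E^{2}$)
$H{\left(l \right)} = - \frac{1}{l}$
$H^{2}{\left(X{\left(h{\left(\frac{1}{-2 - 2} \right)} \right)} \right)} = \left(- \frac{1}{5 + \frac{1 + \frac{2}{-2 - 2}}{-2 - 2}}\right)^{2} = \left(- \frac{1}{5 + \frac{1 + \frac{2}{-4}}{-4}}\right)^{2} = \left(- \frac{1}{5 - \frac{1 + 2 \left(- \frac{1}{4}\right)}{4}}\right)^{2} = \left(- \frac{1}{5 - \frac{1 - \frac{1}{2}}{4}}\right)^{2} = \left(- \frac{1}{5 - \frac{1}{8}}\right)^{2} = \left(- \frac{1}{\frac{39}{8}}\right)^{2} = \left(\left(-1\right) \frac{8}{39}\right)^{2} = \left(- \frac{8}{39}\right)^{2} = \frac{64}{1521}$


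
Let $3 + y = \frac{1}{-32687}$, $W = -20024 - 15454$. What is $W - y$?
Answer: $- \frac{1159571324}{32687} \approx -35475.0$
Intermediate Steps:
$W = -35478$
$y = - \frac{98062}{32687}$ ($y = -3 + \frac{1}{-32687} = -3 - \frac{1}{32687} = - \frac{98062}{32687} \approx -3.0$)
$W - y = -35478 - - \frac{98062}{32687} = -35478 + \frac{98062}{32687} = - \frac{1159571324}{32687}$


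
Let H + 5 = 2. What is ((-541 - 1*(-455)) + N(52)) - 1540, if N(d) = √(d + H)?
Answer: -1619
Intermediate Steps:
H = -3 (H = -5 + 2 = -3)
N(d) = √(-3 + d) (N(d) = √(d - 3) = √(-3 + d))
((-541 - 1*(-455)) + N(52)) - 1540 = ((-541 - 1*(-455)) + √(-3 + 52)) - 1540 = ((-541 + 455) + √49) - 1540 = (-86 + 7) - 1540 = -79 - 1540 = -1619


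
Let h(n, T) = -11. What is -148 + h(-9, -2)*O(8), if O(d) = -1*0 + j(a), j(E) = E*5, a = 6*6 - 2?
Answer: -2018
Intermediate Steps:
a = 34 (a = 36 - 2 = 34)
j(E) = 5*E
O(d) = 170 (O(d) = -1*0 + 5*34 = 0 + 170 = 170)
-148 + h(-9, -2)*O(8) = -148 - 11*170 = -148 - 1870 = -2018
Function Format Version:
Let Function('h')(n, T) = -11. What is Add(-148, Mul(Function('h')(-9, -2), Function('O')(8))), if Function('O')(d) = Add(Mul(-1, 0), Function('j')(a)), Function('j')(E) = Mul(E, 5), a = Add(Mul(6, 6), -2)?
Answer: -2018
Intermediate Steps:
a = 34 (a = Add(36, -2) = 34)
Function('j')(E) = Mul(5, E)
Function('O')(d) = 170 (Function('O')(d) = Add(Mul(-1, 0), Mul(5, 34)) = Add(0, 170) = 170)
Add(-148, Mul(Function('h')(-9, -2), Function('O')(8))) = Add(-148, Mul(-11, 170)) = Add(-148, -1870) = -2018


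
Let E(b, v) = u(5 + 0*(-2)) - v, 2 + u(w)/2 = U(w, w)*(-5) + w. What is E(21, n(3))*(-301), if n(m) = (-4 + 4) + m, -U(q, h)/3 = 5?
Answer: -46053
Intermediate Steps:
U(q, h) = -15 (U(q, h) = -3*5 = -15)
u(w) = 146 + 2*w (u(w) = -4 + 2*(-15*(-5) + w) = -4 + 2*(75 + w) = -4 + (150 + 2*w) = 146 + 2*w)
n(m) = m (n(m) = 0 + m = m)
E(b, v) = 156 - v (E(b, v) = (146 + 2*(5 + 0*(-2))) - v = (146 + 2*(5 + 0)) - v = (146 + 2*5) - v = (146 + 10) - v = 156 - v)
E(21, n(3))*(-301) = (156 - 1*3)*(-301) = (156 - 3)*(-301) = 153*(-301) = -46053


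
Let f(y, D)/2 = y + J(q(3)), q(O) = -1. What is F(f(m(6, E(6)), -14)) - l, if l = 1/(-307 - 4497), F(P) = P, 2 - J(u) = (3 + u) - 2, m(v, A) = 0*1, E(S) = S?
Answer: 19217/4804 ≈ 4.0002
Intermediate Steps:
m(v, A) = 0
J(u) = 1 - u (J(u) = 2 - ((3 + u) - 2) = 2 - (1 + u) = 2 + (-1 - u) = 1 - u)
f(y, D) = 4 + 2*y (f(y, D) = 2*(y + (1 - 1*(-1))) = 2*(y + (1 + 1)) = 2*(y + 2) = 2*(2 + y) = 4 + 2*y)
l = -1/4804 (l = 1/(-4804) = -1/4804 ≈ -0.00020816)
F(f(m(6, E(6)), -14)) - l = (4 + 2*0) - 1*(-1/4804) = (4 + 0) + 1/4804 = 4 + 1/4804 = 19217/4804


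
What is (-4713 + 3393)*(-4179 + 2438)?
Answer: 2298120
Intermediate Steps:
(-4713 + 3393)*(-4179 + 2438) = -1320*(-1741) = 2298120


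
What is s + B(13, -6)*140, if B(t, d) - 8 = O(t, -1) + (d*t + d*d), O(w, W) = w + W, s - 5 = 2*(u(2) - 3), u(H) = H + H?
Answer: -3073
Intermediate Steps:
u(H) = 2*H
s = 7 (s = 5 + 2*(2*2 - 3) = 5 + 2*(4 - 3) = 5 + 2*1 = 5 + 2 = 7)
O(w, W) = W + w
B(t, d) = 7 + t + d**2 + d*t (B(t, d) = 8 + ((-1 + t) + (d*t + d*d)) = 8 + ((-1 + t) + (d*t + d**2)) = 8 + ((-1 + t) + (d**2 + d*t)) = 8 + (-1 + t + d**2 + d*t) = 7 + t + d**2 + d*t)
s + B(13, -6)*140 = 7 + (7 + 13 + (-6)**2 - 6*13)*140 = 7 + (7 + 13 + 36 - 78)*140 = 7 - 22*140 = 7 - 3080 = -3073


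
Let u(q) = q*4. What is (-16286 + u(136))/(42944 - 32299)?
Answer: -15742/10645 ≈ -1.4788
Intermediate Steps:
u(q) = 4*q
(-16286 + u(136))/(42944 - 32299) = (-16286 + 4*136)/(42944 - 32299) = (-16286 + 544)/10645 = -15742*1/10645 = -15742/10645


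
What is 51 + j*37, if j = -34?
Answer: -1207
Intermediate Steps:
51 + j*37 = 51 - 34*37 = 51 - 1258 = -1207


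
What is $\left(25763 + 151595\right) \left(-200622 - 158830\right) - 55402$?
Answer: $-63751743218$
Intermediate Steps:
$\left(25763 + 151595\right) \left(-200622 - 158830\right) - 55402 = 177358 \left(-359452\right) - 55402 = -63751687816 - 55402 = -63751743218$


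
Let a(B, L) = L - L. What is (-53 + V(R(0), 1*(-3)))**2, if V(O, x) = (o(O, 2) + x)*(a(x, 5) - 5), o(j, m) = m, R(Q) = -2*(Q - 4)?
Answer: 2304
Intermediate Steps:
R(Q) = 8 - 2*Q (R(Q) = -2*(-4 + Q) = 8 - 2*Q)
a(B, L) = 0
V(O, x) = -10 - 5*x (V(O, x) = (2 + x)*(0 - 5) = (2 + x)*(-5) = -10 - 5*x)
(-53 + V(R(0), 1*(-3)))**2 = (-53 + (-10 - 5*(-3)))**2 = (-53 + (-10 + 15))**2 = (-53 + 5)**2 = (-48)**2 = 2304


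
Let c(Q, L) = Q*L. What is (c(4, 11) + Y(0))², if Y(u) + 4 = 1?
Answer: 1681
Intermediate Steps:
Y(u) = -3 (Y(u) = -4 + 1 = -3)
c(Q, L) = L*Q
(c(4, 11) + Y(0))² = (11*4 - 3)² = (44 - 3)² = 41² = 1681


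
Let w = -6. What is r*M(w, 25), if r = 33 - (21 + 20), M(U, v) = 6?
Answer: -48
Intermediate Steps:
r = -8 (r = 33 - 1*41 = 33 - 41 = -8)
r*M(w, 25) = -8*6 = -48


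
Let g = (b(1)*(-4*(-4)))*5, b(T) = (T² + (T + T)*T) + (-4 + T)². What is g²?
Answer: 921600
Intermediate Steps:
b(T) = (-4 + T)² + 3*T² (b(T) = (T² + (2*T)*T) + (-4 + T)² = (T² + 2*T²) + (-4 + T)² = 3*T² + (-4 + T)² = (-4 + T)² + 3*T²)
g = 960 (g = (((-4 + 1)² + 3*1²)*(-4*(-4)))*5 = (((-3)² + 3*1)*16)*5 = ((9 + 3)*16)*5 = (12*16)*5 = 192*5 = 960)
g² = 960² = 921600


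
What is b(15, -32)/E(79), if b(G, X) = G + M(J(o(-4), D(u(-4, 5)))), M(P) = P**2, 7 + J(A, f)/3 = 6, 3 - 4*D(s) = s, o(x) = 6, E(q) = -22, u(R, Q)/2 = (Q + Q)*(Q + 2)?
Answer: -12/11 ≈ -1.0909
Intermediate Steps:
u(R, Q) = 4*Q*(2 + Q) (u(R, Q) = 2*((Q + Q)*(Q + 2)) = 2*((2*Q)*(2 + Q)) = 2*(2*Q*(2 + Q)) = 4*Q*(2 + Q))
D(s) = 3/4 - s/4
J(A, f) = -3 (J(A, f) = -21 + 3*6 = -21 + 18 = -3)
b(G, X) = 9 + G (b(G, X) = G + (-3)**2 = G + 9 = 9 + G)
b(15, -32)/E(79) = (9 + 15)/(-22) = 24*(-1/22) = -12/11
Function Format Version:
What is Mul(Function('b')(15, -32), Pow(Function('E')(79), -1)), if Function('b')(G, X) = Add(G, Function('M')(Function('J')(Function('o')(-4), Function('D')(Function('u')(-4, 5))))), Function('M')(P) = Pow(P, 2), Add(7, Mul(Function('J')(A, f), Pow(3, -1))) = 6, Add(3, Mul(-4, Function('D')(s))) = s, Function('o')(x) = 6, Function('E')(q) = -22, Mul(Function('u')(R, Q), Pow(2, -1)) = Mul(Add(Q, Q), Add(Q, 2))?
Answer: Rational(-12, 11) ≈ -1.0909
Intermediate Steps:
Function('u')(R, Q) = Mul(4, Q, Add(2, Q)) (Function('u')(R, Q) = Mul(2, Mul(Add(Q, Q), Add(Q, 2))) = Mul(2, Mul(Mul(2, Q), Add(2, Q))) = Mul(2, Mul(2, Q, Add(2, Q))) = Mul(4, Q, Add(2, Q)))
Function('D')(s) = Add(Rational(3, 4), Mul(Rational(-1, 4), s))
Function('J')(A, f) = -3 (Function('J')(A, f) = Add(-21, Mul(3, 6)) = Add(-21, 18) = -3)
Function('b')(G, X) = Add(9, G) (Function('b')(G, X) = Add(G, Pow(-3, 2)) = Add(G, 9) = Add(9, G))
Mul(Function('b')(15, -32), Pow(Function('E')(79), -1)) = Mul(Add(9, 15), Pow(-22, -1)) = Mul(24, Rational(-1, 22)) = Rational(-12, 11)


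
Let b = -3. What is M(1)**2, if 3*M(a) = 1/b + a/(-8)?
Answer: 121/5184 ≈ 0.023341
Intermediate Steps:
M(a) = -1/9 - a/24 (M(a) = (1/(-3) + a/(-8))/3 = (1*(-1/3) + a*(-1/8))/3 = (-1/3 - a/8)/3 = -1/9 - a/24)
M(1)**2 = (-1/9 - 1/24*1)**2 = (-1/9 - 1/24)**2 = (-11/72)**2 = 121/5184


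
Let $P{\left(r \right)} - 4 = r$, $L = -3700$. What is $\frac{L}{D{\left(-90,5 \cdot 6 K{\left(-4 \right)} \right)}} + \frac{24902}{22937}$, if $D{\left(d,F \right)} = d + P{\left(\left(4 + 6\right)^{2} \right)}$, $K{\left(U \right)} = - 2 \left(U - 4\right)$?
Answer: $- \frac{42259136}{160559} \approx -263.2$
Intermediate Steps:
$P{\left(r \right)} = 4 + r$
$K{\left(U \right)} = 8 - 2 U$ ($K{\left(U \right)} = - 2 \left(-4 + U\right) = 8 - 2 U$)
$D{\left(d,F \right)} = 104 + d$ ($D{\left(d,F \right)} = d + \left(4 + \left(4 + 6\right)^{2}\right) = d + \left(4 + 10^{2}\right) = d + \left(4 + 100\right) = d + 104 = 104 + d$)
$\frac{L}{D{\left(-90,5 \cdot 6 K{\left(-4 \right)} \right)}} + \frac{24902}{22937} = - \frac{3700}{104 - 90} + \frac{24902}{22937} = - \frac{3700}{14} + 24902 \cdot \frac{1}{22937} = \left(-3700\right) \frac{1}{14} + \frac{24902}{22937} = - \frac{1850}{7} + \frac{24902}{22937} = - \frac{42259136}{160559}$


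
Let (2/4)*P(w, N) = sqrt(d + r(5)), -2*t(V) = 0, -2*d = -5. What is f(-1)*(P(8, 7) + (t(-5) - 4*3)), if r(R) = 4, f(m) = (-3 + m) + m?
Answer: 60 - 5*sqrt(26) ≈ 34.505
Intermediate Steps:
d = 5/2 (d = -1/2*(-5) = 5/2 ≈ 2.5000)
f(m) = -3 + 2*m
t(V) = 0 (t(V) = -1/2*0 = 0)
P(w, N) = sqrt(26) (P(w, N) = 2*sqrt(5/2 + 4) = 2*sqrt(13/2) = 2*(sqrt(26)/2) = sqrt(26))
f(-1)*(P(8, 7) + (t(-5) - 4*3)) = (-3 + 2*(-1))*(sqrt(26) + (0 - 4*3)) = (-3 - 2)*(sqrt(26) + (0 - 12)) = -5*(sqrt(26) - 12) = -5*(-12 + sqrt(26)) = 60 - 5*sqrt(26)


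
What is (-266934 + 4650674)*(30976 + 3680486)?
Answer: 16270084427880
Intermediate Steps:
(-266934 + 4650674)*(30976 + 3680486) = 4383740*3711462 = 16270084427880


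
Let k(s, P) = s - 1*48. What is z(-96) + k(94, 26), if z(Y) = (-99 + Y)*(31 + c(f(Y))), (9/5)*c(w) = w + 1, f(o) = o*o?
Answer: -3013522/3 ≈ -1.0045e+6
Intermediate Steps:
f(o) = o²
c(w) = 5/9 + 5*w/9 (c(w) = 5*(w + 1)/9 = 5*(1 + w)/9 = 5/9 + 5*w/9)
z(Y) = (-99 + Y)*(284/9 + 5*Y²/9) (z(Y) = (-99 + Y)*(31 + (5/9 + 5*Y²/9)) = (-99 + Y)*(284/9 + 5*Y²/9))
k(s, P) = -48 + s (k(s, P) = s - 48 = -48 + s)
z(-96) + k(94, 26) = (-3124 - 55*(-96)² + (5/9)*(-96)³ + (284/9)*(-96)) + (-48 + 94) = (-3124 - 55*9216 + (5/9)*(-884736) - 9088/3) + 46 = (-3124 - 506880 - 491520 - 9088/3) + 46 = -3013660/3 + 46 = -3013522/3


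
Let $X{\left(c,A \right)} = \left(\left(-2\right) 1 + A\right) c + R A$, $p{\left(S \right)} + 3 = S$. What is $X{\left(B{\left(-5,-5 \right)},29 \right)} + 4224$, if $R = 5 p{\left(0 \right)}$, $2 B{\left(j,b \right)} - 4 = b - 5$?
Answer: $3708$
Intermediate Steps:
$p{\left(S \right)} = -3 + S$
$B{\left(j,b \right)} = - \frac{1}{2} + \frac{b}{2}$ ($B{\left(j,b \right)} = 2 + \frac{b - 5}{2} = 2 + \frac{-5 + b}{2} = 2 + \left(- \frac{5}{2} + \frac{b}{2}\right) = - \frac{1}{2} + \frac{b}{2}$)
$R = -15$ ($R = 5 \left(-3 + 0\right) = 5 \left(-3\right) = -15$)
$X{\left(c,A \right)} = - 15 A + c \left(-2 + A\right)$ ($X{\left(c,A \right)} = \left(\left(-2\right) 1 + A\right) c - 15 A = \left(-2 + A\right) c - 15 A = c \left(-2 + A\right) - 15 A = - 15 A + c \left(-2 + A\right)$)
$X{\left(B{\left(-5,-5 \right)},29 \right)} + 4224 = \left(\left(-15\right) 29 - 2 \left(- \frac{1}{2} + \frac{1}{2} \left(-5\right)\right) + 29 \left(- \frac{1}{2} + \frac{1}{2} \left(-5\right)\right)\right) + 4224 = \left(-435 - 2 \left(- \frac{1}{2} - \frac{5}{2}\right) + 29 \left(- \frac{1}{2} - \frac{5}{2}\right)\right) + 4224 = \left(-435 - -6 + 29 \left(-3\right)\right) + 4224 = \left(-435 + 6 - 87\right) + 4224 = -516 + 4224 = 3708$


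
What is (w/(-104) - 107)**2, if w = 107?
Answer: 126225225/10816 ≈ 11670.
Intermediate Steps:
(w/(-104) - 107)**2 = (107/(-104) - 107)**2 = (107*(-1/104) - 107)**2 = (-107/104 - 107)**2 = (-11235/104)**2 = 126225225/10816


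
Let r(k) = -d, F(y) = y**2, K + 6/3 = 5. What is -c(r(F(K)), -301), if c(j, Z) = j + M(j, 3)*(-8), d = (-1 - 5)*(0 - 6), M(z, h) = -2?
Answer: 20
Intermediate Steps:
K = 3 (K = -2 + 5 = 3)
d = 36 (d = -6*(-6) = 36)
r(k) = -36 (r(k) = -1*36 = -36)
c(j, Z) = 16 + j (c(j, Z) = j - 2*(-8) = j + 16 = 16 + j)
-c(r(F(K)), -301) = -(16 - 36) = -1*(-20) = 20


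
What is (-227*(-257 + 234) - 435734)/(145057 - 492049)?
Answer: 430513/346992 ≈ 1.2407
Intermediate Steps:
(-227*(-257 + 234) - 435734)/(145057 - 492049) = (-227*(-23) - 435734)/(-346992) = (5221 - 435734)*(-1/346992) = -430513*(-1/346992) = 430513/346992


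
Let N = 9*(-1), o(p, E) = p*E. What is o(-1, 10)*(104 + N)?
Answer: -950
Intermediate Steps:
o(p, E) = E*p
N = -9
o(-1, 10)*(104 + N) = (10*(-1))*(104 - 9) = -10*95 = -950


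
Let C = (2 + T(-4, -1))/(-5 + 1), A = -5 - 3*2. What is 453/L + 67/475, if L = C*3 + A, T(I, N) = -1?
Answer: -857551/22325 ≈ -38.412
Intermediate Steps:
A = -11 (A = -5 - 6 = -11)
C = -1/4 (C = (2 - 1)/(-5 + 1) = 1/(-4) = 1*(-1/4) = -1/4 ≈ -0.25000)
L = -47/4 (L = -1/4*3 - 11 = -3/4 - 11 = -47/4 ≈ -11.750)
453/L + 67/475 = 453/(-47/4) + 67/475 = 453*(-4/47) + 67*(1/475) = -1812/47 + 67/475 = -857551/22325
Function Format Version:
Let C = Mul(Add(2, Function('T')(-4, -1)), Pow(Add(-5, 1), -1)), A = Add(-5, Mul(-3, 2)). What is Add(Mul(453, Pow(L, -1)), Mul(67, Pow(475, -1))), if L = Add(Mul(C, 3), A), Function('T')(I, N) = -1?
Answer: Rational(-857551, 22325) ≈ -38.412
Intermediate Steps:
A = -11 (A = Add(-5, -6) = -11)
C = Rational(-1, 4) (C = Mul(Add(2, -1), Pow(Add(-5, 1), -1)) = Mul(1, Pow(-4, -1)) = Mul(1, Rational(-1, 4)) = Rational(-1, 4) ≈ -0.25000)
L = Rational(-47, 4) (L = Add(Mul(Rational(-1, 4), 3), -11) = Add(Rational(-3, 4), -11) = Rational(-47, 4) ≈ -11.750)
Add(Mul(453, Pow(L, -1)), Mul(67, Pow(475, -1))) = Add(Mul(453, Pow(Rational(-47, 4), -1)), Mul(67, Pow(475, -1))) = Add(Mul(453, Rational(-4, 47)), Mul(67, Rational(1, 475))) = Add(Rational(-1812, 47), Rational(67, 475)) = Rational(-857551, 22325)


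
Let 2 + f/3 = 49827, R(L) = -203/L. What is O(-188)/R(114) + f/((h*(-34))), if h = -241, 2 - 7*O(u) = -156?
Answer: 64813647/11643674 ≈ 5.5664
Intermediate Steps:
O(u) = 158/7 (O(u) = 2/7 - 1/7*(-156) = 2/7 + 156/7 = 158/7)
f = 149475 (f = -6 + 3*49827 = -6 + 149481 = 149475)
O(-188)/R(114) + f/((h*(-34))) = 158/(7*((-203/114))) + 149475/((-241*(-34))) = 158/(7*((-203*1/114))) + 149475/8194 = 158/(7*(-203/114)) + 149475*(1/8194) = (158/7)*(-114/203) + 149475/8194 = -18012/1421 + 149475/8194 = 64813647/11643674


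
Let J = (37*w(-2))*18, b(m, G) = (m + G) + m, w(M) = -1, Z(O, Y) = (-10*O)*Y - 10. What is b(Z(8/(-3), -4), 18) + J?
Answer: -2644/3 ≈ -881.33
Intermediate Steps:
Z(O, Y) = -10 - 10*O*Y (Z(O, Y) = -10*O*Y - 10 = -10 - 10*O*Y)
b(m, G) = G + 2*m (b(m, G) = (G + m) + m = G + 2*m)
J = -666 (J = (37*(-1))*18 = -37*18 = -666)
b(Z(8/(-3), -4), 18) + J = (18 + 2*(-10 - 10*8/(-3)*(-4))) - 666 = (18 + 2*(-10 - 10*8*(-1/3)*(-4))) - 666 = (18 + 2*(-10 - 10*(-8/3)*(-4))) - 666 = (18 + 2*(-10 - 320/3)) - 666 = (18 + 2*(-350/3)) - 666 = (18 - 700/3) - 666 = -646/3 - 666 = -2644/3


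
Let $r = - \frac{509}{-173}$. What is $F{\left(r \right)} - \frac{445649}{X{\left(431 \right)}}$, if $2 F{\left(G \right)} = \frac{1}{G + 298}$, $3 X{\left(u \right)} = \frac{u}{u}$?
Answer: $- \frac{139210943149}{104126} \approx -1.3369 \cdot 10^{6}$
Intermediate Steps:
$X{\left(u \right)} = \frac{1}{3}$ ($X{\left(u \right)} = \frac{u \frac{1}{u}}{3} = \frac{1}{3} \cdot 1 = \frac{1}{3}$)
$r = \frac{509}{173}$ ($r = \left(-509\right) \left(- \frac{1}{173}\right) = \frac{509}{173} \approx 2.9422$)
$F{\left(G \right)} = \frac{1}{2 \left(298 + G\right)}$ ($F{\left(G \right)} = \frac{1}{2 \left(G + 298\right)} = \frac{1}{2 \left(298 + G\right)}$)
$F{\left(r \right)} - \frac{445649}{X{\left(431 \right)}} = \frac{1}{2 \left(298 + \frac{509}{173}\right)} - 445649 \frac{1}{\frac{1}{3}} = \frac{1}{2 \cdot \frac{52063}{173}} - 1336947 = \frac{1}{2} \cdot \frac{173}{52063} - 1336947 = \frac{173}{104126} - 1336947 = - \frac{139210943149}{104126}$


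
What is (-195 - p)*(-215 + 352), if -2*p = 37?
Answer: -48361/2 ≈ -24181.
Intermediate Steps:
p = -37/2 (p = -1/2*37 = -37/2 ≈ -18.500)
(-195 - p)*(-215 + 352) = (-195 - 1*(-37/2))*(-215 + 352) = (-195 + 37/2)*137 = -353/2*137 = -48361/2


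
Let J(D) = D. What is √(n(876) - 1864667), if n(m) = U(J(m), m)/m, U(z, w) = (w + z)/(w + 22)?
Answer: I*√375918731418/449 ≈ 1365.5*I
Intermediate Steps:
U(z, w) = (w + z)/(22 + w)
n(m) = 2/(22 + m) (n(m) = ((m + m)/(22 + m))/m = ((2*m)/(22 + m))/m = (2*m/(22 + m))/m = 2/(22 + m))
√(n(876) - 1864667) = √(2/(22 + 876) - 1864667) = √(2/898 - 1864667) = √(2*(1/898) - 1864667) = √(1/449 - 1864667) = √(-837235482/449) = I*√375918731418/449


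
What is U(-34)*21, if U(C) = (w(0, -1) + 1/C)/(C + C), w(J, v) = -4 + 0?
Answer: 2877/2312 ≈ 1.2444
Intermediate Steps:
w(J, v) = -4
U(C) = (-4 + 1/C)/(2*C) (U(C) = (-4 + 1/C)/(C + C) = (-4 + 1/C)/((2*C)) = (-4 + 1/C)*(1/(2*C)) = (-4 + 1/C)/(2*C))
U(-34)*21 = ((½)*(1 - 4*(-34))/(-34)²)*21 = ((½)*(1/1156)*(1 + 136))*21 = ((½)*(1/1156)*137)*21 = (137/2312)*21 = 2877/2312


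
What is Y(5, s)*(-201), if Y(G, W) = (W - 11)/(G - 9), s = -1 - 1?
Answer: -2613/4 ≈ -653.25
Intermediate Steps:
s = -2
Y(G, W) = (-11 + W)/(-9 + G)
Y(5, s)*(-201) = ((-11 - 2)/(-9 + 5))*(-201) = (-13/(-4))*(-201) = -¼*(-13)*(-201) = (13/4)*(-201) = -2613/4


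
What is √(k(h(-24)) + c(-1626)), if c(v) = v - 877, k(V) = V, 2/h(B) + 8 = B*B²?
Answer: I*√29930285021/3458 ≈ 50.03*I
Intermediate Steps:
h(B) = 2/(-8 + B³) (h(B) = 2/(-8 + B*B²) = 2/(-8 + B³))
c(v) = -877 + v
√(k(h(-24)) + c(-1626)) = √(2/(-8 + (-24)³) + (-877 - 1626)) = √(2/(-8 - 13824) - 2503) = √(2/(-13832) - 2503) = √(2*(-1/13832) - 2503) = √(-1/6916 - 2503) = √(-17310749/6916) = I*√29930285021/3458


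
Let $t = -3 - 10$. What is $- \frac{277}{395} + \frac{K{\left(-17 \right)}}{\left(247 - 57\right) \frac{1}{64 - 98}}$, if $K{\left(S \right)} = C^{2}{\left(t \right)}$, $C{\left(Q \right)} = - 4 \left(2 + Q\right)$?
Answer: $- \frac{2605311}{7505} \approx -347.14$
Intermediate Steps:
$t = -13$ ($t = -3 - 10 = -13$)
$C{\left(Q \right)} = -8 - 4 Q$
$K{\left(S \right)} = 1936$ ($K{\left(S \right)} = \left(-8 - -52\right)^{2} = \left(-8 + 52\right)^{2} = 44^{2} = 1936$)
$- \frac{277}{395} + \frac{K{\left(-17 \right)}}{\left(247 - 57\right) \frac{1}{64 - 98}} = - \frac{277}{395} + \frac{1936}{\left(247 - 57\right) \frac{1}{64 - 98}} = \left(-277\right) \frac{1}{395} + \frac{1936}{190 \frac{1}{-34}} = - \frac{277}{395} + \frac{1936}{190 \left(- \frac{1}{34}\right)} = - \frac{277}{395} + \frac{1936}{- \frac{95}{17}} = - \frac{277}{395} + 1936 \left(- \frac{17}{95}\right) = - \frac{277}{395} - \frac{32912}{95} = - \frac{2605311}{7505}$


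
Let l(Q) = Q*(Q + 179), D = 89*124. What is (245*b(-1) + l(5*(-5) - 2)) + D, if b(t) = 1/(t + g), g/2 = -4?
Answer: 62143/9 ≈ 6904.8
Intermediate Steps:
g = -8 (g = 2*(-4) = -8)
D = 11036
b(t) = 1/(-8 + t) (b(t) = 1/(t - 8) = 1/(-8 + t))
l(Q) = Q*(179 + Q)
(245*b(-1) + l(5*(-5) - 2)) + D = (245/(-8 - 1) + (5*(-5) - 2)*(179 + (5*(-5) - 2))) + 11036 = (245/(-9) + (-25 - 2)*(179 + (-25 - 2))) + 11036 = (245*(-⅑) - 27*(179 - 27)) + 11036 = (-245/9 - 27*152) + 11036 = (-245/9 - 4104) + 11036 = -37181/9 + 11036 = 62143/9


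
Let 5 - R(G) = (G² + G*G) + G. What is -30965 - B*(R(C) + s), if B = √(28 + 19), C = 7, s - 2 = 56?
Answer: -30965 + 42*√47 ≈ -30677.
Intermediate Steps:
s = 58 (s = 2 + 56 = 58)
R(G) = 5 - G - 2*G² (R(G) = 5 - ((G² + G*G) + G) = 5 - ((G² + G²) + G) = 5 - (2*G² + G) = 5 - (G + 2*G²) = 5 + (-G - 2*G²) = 5 - G - 2*G²)
B = √47 ≈ 6.8557
-30965 - B*(R(C) + s) = -30965 - √47*((5 - 1*7 - 2*7²) + 58) = -30965 - √47*((5 - 7 - 2*49) + 58) = -30965 - √47*((5 - 7 - 98) + 58) = -30965 - √47*(-100 + 58) = -30965 - √47*(-42) = -30965 - (-42)*√47 = -30965 + 42*√47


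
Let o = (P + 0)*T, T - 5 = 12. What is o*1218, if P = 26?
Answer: 538356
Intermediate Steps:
T = 17 (T = 5 + 12 = 17)
o = 442 (o = (26 + 0)*17 = 26*17 = 442)
o*1218 = 442*1218 = 538356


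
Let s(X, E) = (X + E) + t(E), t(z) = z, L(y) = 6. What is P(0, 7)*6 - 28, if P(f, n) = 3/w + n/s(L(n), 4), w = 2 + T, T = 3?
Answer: -107/5 ≈ -21.400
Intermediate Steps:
w = 5 (w = 2 + 3 = 5)
s(X, E) = X + 2*E (s(X, E) = (X + E) + E = (E + X) + E = X + 2*E)
P(f, n) = ⅗ + n/14 (P(f, n) = 3/5 + n/(6 + 2*4) = 3*(⅕) + n/(6 + 8) = ⅗ + n/14)
P(0, 7)*6 - 28 = (⅗ + (1/14)*7)*6 - 28 = (⅗ + ½)*6 - 28 = (11/10)*6 - 28 = 33/5 - 28 = -107/5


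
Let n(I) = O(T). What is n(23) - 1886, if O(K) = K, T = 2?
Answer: -1884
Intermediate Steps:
n(I) = 2
n(23) - 1886 = 2 - 1886 = -1884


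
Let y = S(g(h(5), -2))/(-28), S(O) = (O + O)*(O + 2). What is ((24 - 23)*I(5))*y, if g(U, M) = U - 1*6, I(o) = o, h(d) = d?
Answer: 5/14 ≈ 0.35714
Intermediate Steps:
g(U, M) = -6 + U (g(U, M) = U - 6 = -6 + U)
S(O) = 2*O*(2 + O) (S(O) = (2*O)*(2 + O) = 2*O*(2 + O))
y = 1/14 (y = (2*(-6 + 5)*(2 + (-6 + 5)))/(-28) = (2*(-1)*(2 - 1))*(-1/28) = (2*(-1)*1)*(-1/28) = -2*(-1/28) = 1/14 ≈ 0.071429)
((24 - 23)*I(5))*y = ((24 - 23)*5)*(1/14) = (1*5)*(1/14) = 5*(1/14) = 5/14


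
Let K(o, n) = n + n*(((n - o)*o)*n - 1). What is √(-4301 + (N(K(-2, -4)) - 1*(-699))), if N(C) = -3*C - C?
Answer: I*√3858 ≈ 62.113*I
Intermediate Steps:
K(o, n) = n + n*(-1 + n*o*(n - o)) (K(o, n) = n + n*((o*(n - o))*n - 1) = n + n*(n*o*(n - o) - 1) = n + n*(-1 + n*o*(n - o)))
N(C) = -4*C
√(-4301 + (N(K(-2, -4)) - 1*(-699))) = √(-4301 + (-(-8)*(-4)²*(-4 - 1*(-2)) - 1*(-699))) = √(-4301 + (-(-8)*16*(-4 + 2) + 699)) = √(-4301 + (-(-8)*16*(-2) + 699)) = √(-4301 + (-4*64 + 699)) = √(-4301 + (-256 + 699)) = √(-4301 + 443) = √(-3858) = I*√3858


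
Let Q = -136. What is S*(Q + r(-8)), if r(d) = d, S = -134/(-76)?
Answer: -4824/19 ≈ -253.89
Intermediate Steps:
S = 67/38 (S = -134*(-1/76) = 67/38 ≈ 1.7632)
S*(Q + r(-8)) = 67*(-136 - 8)/38 = (67/38)*(-144) = -4824/19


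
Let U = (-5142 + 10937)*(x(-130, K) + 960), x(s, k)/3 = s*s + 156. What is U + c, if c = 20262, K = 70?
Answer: 302102022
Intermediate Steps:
x(s, k) = 468 + 3*s**2 (x(s, k) = 3*(s*s + 156) = 3*(s**2 + 156) = 3*(156 + s**2) = 468 + 3*s**2)
U = 302081760 (U = (-5142 + 10937)*((468 + 3*(-130)**2) + 960) = 5795*((468 + 3*16900) + 960) = 5795*((468 + 50700) + 960) = 5795*(51168 + 960) = 5795*52128 = 302081760)
U + c = 302081760 + 20262 = 302102022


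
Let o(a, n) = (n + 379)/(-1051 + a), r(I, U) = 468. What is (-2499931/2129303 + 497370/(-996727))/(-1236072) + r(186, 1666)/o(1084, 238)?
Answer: 40515133475769013525307/1618611499792729839144 ≈ 25.031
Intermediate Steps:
o(a, n) = (379 + n)/(-1051 + a)
(-2499931/2129303 + 497370/(-996727))/(-1236072) + r(186, 1666)/o(1084, 238) = (-2499931/2129303 + 497370/(-996727))/(-1236072) + 468/(((379 + 238)/(-1051 + 1084))) = (-2499931*1/2129303 + 497370*(-1/996727))*(-1/1236072) + 468/((617/33)) = (-2499931/2129303 - 497370/996727)*(-1/1236072) + 468/(((1/33)*617)) = -3550800158947/2122333791281*(-1/1236072) + 468/(617/33) = 3550800158947/2623357374056288232 + 468*(33/617) = 3550800158947/2623357374056288232 + 15444/617 = 40515133475769013525307/1618611499792729839144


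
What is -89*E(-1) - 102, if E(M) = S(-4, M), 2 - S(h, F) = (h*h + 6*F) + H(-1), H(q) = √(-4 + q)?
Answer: 610 + 89*I*√5 ≈ 610.0 + 199.01*I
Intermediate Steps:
S(h, F) = 2 - h² - 6*F - I*√5 (S(h, F) = 2 - ((h*h + 6*F) + √(-4 - 1)) = 2 - ((h² + 6*F) + √(-5)) = 2 - ((h² + 6*F) + I*√5) = 2 - (h² + 6*F + I*√5) = 2 + (-h² - 6*F - I*√5) = 2 - h² - 6*F - I*√5)
E(M) = -14 - 6*M - I*√5 (E(M) = 2 - 1*(-4)² - 6*M - I*√5 = 2 - 1*16 - 6*M - I*√5 = 2 - 16 - 6*M - I*√5 = -14 - 6*M - I*√5)
-89*E(-1) - 102 = -89*(-14 - 6*(-1) - I*√5) - 102 = -89*(-14 + 6 - I*√5) - 102 = -89*(-8 - I*√5) - 102 = (712 + 89*I*√5) - 102 = 610 + 89*I*√5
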